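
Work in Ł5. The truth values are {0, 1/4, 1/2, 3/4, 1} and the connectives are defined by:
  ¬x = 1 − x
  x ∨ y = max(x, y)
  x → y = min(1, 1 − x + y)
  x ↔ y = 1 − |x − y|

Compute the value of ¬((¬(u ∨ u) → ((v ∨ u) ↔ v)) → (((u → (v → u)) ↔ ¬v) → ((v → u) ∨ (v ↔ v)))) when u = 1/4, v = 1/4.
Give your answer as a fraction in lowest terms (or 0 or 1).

u ∨ u = 1/4 ∨ 1/4 = 1/4
¬(u ∨ u) = ¬1/4 = 3/4
v ∨ u = 1/4 ∨ 1/4 = 1/4
(v ∨ u) ↔ v = 1/4 ↔ 1/4 = 1
¬(u ∨ u) → ((v ∨ u) ↔ v) = 3/4 → 1 = 1
v → u = 1/4 → 1/4 = 1
u → (v → u) = 1/4 → 1 = 1
¬v = ¬1/4 = 3/4
(u → (v → u)) ↔ ¬v = 1 ↔ 3/4 = 3/4
v → u = 1/4 → 1/4 = 1
v ↔ v = 1/4 ↔ 1/4 = 1
(v → u) ∨ (v ↔ v) = 1 ∨ 1 = 1
((u → (v → u)) ↔ ¬v) → ((v → u) ∨ (v ↔ v)) = 3/4 → 1 = 1
(¬(u ∨ u) → ((v ∨ u) ↔ v)) → (((u → (v → u)) ↔ ¬v) → ((v → u) ∨ (v ↔ v))) = 1 → 1 = 1
¬((¬(u ∨ u) → ((v ∨ u) ↔ v)) → (((u → (v → u)) ↔ ¬v) → ((v → u) ∨ (v ↔ v)))) = ¬1 = 0

0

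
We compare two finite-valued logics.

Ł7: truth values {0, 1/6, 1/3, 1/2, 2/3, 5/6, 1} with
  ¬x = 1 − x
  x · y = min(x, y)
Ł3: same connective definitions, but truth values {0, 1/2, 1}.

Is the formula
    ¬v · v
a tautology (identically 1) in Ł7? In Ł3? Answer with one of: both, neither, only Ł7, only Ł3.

In Ł7: at v = 0 the value is 0 — not a tautology.
In Ł3: at v = 0 the value is 0 — not a tautology.

neither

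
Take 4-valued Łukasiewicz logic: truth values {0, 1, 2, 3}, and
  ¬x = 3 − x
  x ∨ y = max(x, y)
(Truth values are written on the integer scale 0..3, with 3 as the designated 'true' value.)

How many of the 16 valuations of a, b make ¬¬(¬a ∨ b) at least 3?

a = 0, b = 0 ↦ 3  ≥
a = 0, b = 1 ↦ 3  ≥
a = 0, b = 2 ↦ 3  ≥
a = 0, b = 3 ↦ 3  ≥
a = 1, b = 0 ↦ 2  <
a = 1, b = 1 ↦ 2  <
a = 1, b = 2 ↦ 2  <
a = 1, b = 3 ↦ 3  ≥
a = 2, b = 0 ↦ 1  <
a = 2, b = 1 ↦ 1  <
a = 2, b = 2 ↦ 2  <
a = 2, b = 3 ↦ 3  ≥
a = 3, b = 0 ↦ 0  <
a = 3, b = 1 ↦ 1  <
a = 3, b = 2 ↦ 2  <
a = 3, b = 3 ↦ 3  ≥
So 7 of the 16 assignments meet the threshold.

7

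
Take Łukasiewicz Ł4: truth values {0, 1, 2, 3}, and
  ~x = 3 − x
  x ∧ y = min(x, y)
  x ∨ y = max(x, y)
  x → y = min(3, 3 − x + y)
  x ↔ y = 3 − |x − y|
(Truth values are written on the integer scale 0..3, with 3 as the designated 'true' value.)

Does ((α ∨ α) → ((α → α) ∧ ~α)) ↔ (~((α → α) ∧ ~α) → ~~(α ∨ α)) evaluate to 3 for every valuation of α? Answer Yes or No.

No

Counterexample: take α = 2.
α ∨ α = 2 ∨ 2 = 2
α → α = 2 → 2 = 3
~α = ~2 = 1
(α → α) ∧ ~α = 3 ∧ 1 = 1
(α ∨ α) → ((α → α) ∧ ~α) = 2 → 1 = 2
α → α = 2 → 2 = 3
~α = ~2 = 1
(α → α) ∧ ~α = 3 ∧ 1 = 1
~((α → α) ∧ ~α) = ~1 = 2
α ∨ α = 2 ∨ 2 = 2
~(α ∨ α) = ~2 = 1
~~(α ∨ α) = ~1 = 2
~((α → α) ∧ ~α) → ~~(α ∨ α) = 2 → 2 = 3
((α ∨ α) → ((α → α) ∧ ~α)) ↔ (~((α → α) ∧ ~α) → ~~(α ∨ α)) = 2 ↔ 3 = 2
This gives 2 ≠ 3.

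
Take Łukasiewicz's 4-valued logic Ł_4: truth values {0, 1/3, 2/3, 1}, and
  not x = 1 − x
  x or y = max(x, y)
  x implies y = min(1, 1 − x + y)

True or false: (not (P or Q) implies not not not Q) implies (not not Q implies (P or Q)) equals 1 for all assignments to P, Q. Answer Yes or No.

P = 0, Q = 0 ↦ 1
P = 0, Q = 1/3 ↦ 1
P = 0, Q = 2/3 ↦ 1
P = 0, Q = 1 ↦ 1
P = 1/3, Q = 0 ↦ 1
P = 1/3, Q = 1/3 ↦ 1
P = 1/3, Q = 2/3 ↦ 1
P = 1/3, Q = 1 ↦ 1
P = 2/3, Q = 0 ↦ 1
P = 2/3, Q = 1/3 ↦ 1
P = 2/3, Q = 2/3 ↦ 1
P = 2/3, Q = 1 ↦ 1
P = 1, Q = 0 ↦ 1
P = 1, Q = 1/3 ↦ 1
P = 1, Q = 2/3 ↦ 1
P = 1, Q = 1 ↦ 1
Every assignment gives a value ≥ 1.

Yes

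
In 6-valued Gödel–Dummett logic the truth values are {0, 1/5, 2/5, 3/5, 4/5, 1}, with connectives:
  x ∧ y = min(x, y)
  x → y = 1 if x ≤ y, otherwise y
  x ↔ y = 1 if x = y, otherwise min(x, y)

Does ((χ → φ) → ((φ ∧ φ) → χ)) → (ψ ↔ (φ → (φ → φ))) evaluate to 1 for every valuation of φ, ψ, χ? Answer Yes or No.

No

Counterexample: take φ = 0, ψ = 0, χ = 0.
χ → φ = 0 → 0 = 1
φ ∧ φ = 0 ∧ 0 = 0
(φ ∧ φ) → χ = 0 → 0 = 1
(χ → φ) → ((φ ∧ φ) → χ) = 1 → 1 = 1
φ → φ = 0 → 0 = 1
φ → (φ → φ) = 0 → 1 = 1
ψ ↔ (φ → (φ → φ)) = 0 ↔ 1 = 0
((χ → φ) → ((φ ∧ φ) → χ)) → (ψ ↔ (φ → (φ → φ))) = 1 → 0 = 0
This gives 0 ≠ 1.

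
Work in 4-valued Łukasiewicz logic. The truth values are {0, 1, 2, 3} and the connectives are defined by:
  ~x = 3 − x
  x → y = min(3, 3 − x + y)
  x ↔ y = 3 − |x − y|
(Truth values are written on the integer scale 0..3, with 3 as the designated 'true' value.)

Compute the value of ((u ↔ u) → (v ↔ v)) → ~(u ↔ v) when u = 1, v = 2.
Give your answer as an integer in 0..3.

u ↔ u = 1 ↔ 1 = 3
v ↔ v = 2 ↔ 2 = 3
(u ↔ u) → (v ↔ v) = 3 → 3 = 3
u ↔ v = 1 ↔ 2 = 2
~(u ↔ v) = ~2 = 1
((u ↔ u) → (v ↔ v)) → ~(u ↔ v) = 3 → 1 = 1

1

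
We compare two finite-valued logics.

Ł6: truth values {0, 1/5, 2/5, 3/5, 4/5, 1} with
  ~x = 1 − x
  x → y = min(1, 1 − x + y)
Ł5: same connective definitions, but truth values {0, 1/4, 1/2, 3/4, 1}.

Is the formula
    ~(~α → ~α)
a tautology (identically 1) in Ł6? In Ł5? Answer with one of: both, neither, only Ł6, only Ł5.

In Ł6: at α = 0 the value is 0 — not a tautology.
In Ł5: at α = 0 the value is 0 — not a tautology.

neither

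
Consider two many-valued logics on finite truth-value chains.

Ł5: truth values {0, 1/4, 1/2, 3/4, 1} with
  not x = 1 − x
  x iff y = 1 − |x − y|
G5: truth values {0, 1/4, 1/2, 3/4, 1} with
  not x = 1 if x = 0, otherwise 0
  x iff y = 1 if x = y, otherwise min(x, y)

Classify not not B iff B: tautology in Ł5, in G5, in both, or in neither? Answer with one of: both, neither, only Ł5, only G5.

In Ł5: every assignment gives 1 — tautology.
In G5: at B = 1/4 the value is 1/4 — not a tautology.

only Ł5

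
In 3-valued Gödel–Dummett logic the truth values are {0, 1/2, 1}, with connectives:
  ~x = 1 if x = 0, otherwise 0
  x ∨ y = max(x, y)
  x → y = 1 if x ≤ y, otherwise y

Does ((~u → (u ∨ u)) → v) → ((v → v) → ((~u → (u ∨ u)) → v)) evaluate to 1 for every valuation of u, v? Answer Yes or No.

Yes

u = 0, v = 0 ↦ 1
u = 0, v = 1/2 ↦ 1
u = 0, v = 1 ↦ 1
u = 1/2, v = 0 ↦ 1
u = 1/2, v = 1/2 ↦ 1
u = 1/2, v = 1 ↦ 1
u = 1, v = 0 ↦ 1
u = 1, v = 1/2 ↦ 1
u = 1, v = 1 ↦ 1
Every assignment gives a value ≥ 1.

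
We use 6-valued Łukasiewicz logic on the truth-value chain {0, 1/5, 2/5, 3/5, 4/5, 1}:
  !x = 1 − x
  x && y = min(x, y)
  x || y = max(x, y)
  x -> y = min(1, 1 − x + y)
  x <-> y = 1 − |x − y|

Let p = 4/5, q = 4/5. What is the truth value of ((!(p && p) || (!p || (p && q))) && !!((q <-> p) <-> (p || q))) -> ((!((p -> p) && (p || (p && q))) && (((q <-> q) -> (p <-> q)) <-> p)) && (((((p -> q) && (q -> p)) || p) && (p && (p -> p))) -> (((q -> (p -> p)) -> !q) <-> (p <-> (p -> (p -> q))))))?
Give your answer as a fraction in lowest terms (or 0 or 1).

2/5

p && p = 4/5 && 4/5 = 4/5
!(p && p) = !4/5 = 1/5
!p = !4/5 = 1/5
p && q = 4/5 && 4/5 = 4/5
!p || (p && q) = 1/5 || 4/5 = 4/5
!(p && p) || (!p || (p && q)) = 1/5 || 4/5 = 4/5
q <-> p = 4/5 <-> 4/5 = 1
p || q = 4/5 || 4/5 = 4/5
(q <-> p) <-> (p || q) = 1 <-> 4/5 = 4/5
!((q <-> p) <-> (p || q)) = !4/5 = 1/5
!!((q <-> p) <-> (p || q)) = !1/5 = 4/5
(!(p && p) || (!p || (p && q))) && !!((q <-> p) <-> (p || q)) = 4/5 && 4/5 = 4/5
p -> p = 4/5 -> 4/5 = 1
p && q = 4/5 && 4/5 = 4/5
p || (p && q) = 4/5 || 4/5 = 4/5
(p -> p) && (p || (p && q)) = 1 && 4/5 = 4/5
!((p -> p) && (p || (p && q))) = !4/5 = 1/5
q <-> q = 4/5 <-> 4/5 = 1
p <-> q = 4/5 <-> 4/5 = 1
(q <-> q) -> (p <-> q) = 1 -> 1 = 1
((q <-> q) -> (p <-> q)) <-> p = 1 <-> 4/5 = 4/5
!((p -> p) && (p || (p && q))) && (((q <-> q) -> (p <-> q)) <-> p) = 1/5 && 4/5 = 1/5
p -> q = 4/5 -> 4/5 = 1
q -> p = 4/5 -> 4/5 = 1
(p -> q) && (q -> p) = 1 && 1 = 1
((p -> q) && (q -> p)) || p = 1 || 4/5 = 1
p -> p = 4/5 -> 4/5 = 1
p && (p -> p) = 4/5 && 1 = 4/5
(((p -> q) && (q -> p)) || p) && (p && (p -> p)) = 1 && 4/5 = 4/5
p -> p = 4/5 -> 4/5 = 1
q -> (p -> p) = 4/5 -> 1 = 1
!q = !4/5 = 1/5
(q -> (p -> p)) -> !q = 1 -> 1/5 = 1/5
p -> q = 4/5 -> 4/5 = 1
p -> (p -> q) = 4/5 -> 1 = 1
p <-> (p -> (p -> q)) = 4/5 <-> 1 = 4/5
((q -> (p -> p)) -> !q) <-> (p <-> (p -> (p -> q))) = 1/5 <-> 4/5 = 2/5
((((p -> q) && (q -> p)) || p) && (p && (p -> p))) -> (((q -> (p -> p)) -> !q) <-> (p <-> (p -> (p -> q)))) = 4/5 -> 2/5 = 3/5
(!((p -> p) && (p || (p && q))) && (((q <-> q) -> (p <-> q)) <-> p)) && (((((p -> q) && (q -> p)) || p) && (p && (p -> p))) -> (((q -> (p -> p)) -> !q) <-> (p <-> (p -> (p -> q))))) = 1/5 && 3/5 = 1/5
((!(p && p) || (!p || (p && q))) && !!((q <-> p) <-> (p || q))) -> ((!((p -> p) && (p || (p && q))) && (((q <-> q) -> (p <-> q)) <-> p)) && (((((p -> q) && (q -> p)) || p) && (p && (p -> p))) -> (((q -> (p -> p)) -> !q) <-> (p <-> (p -> (p -> q)))))) = 4/5 -> 1/5 = 2/5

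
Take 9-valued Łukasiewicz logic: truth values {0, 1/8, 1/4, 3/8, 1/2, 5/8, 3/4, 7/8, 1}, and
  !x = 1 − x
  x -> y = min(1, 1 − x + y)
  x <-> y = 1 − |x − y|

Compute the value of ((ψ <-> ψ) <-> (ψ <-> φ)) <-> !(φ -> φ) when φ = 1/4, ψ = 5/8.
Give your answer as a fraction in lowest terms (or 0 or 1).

ψ <-> ψ = 5/8 <-> 5/8 = 1
ψ <-> φ = 5/8 <-> 1/4 = 5/8
(ψ <-> ψ) <-> (ψ <-> φ) = 1 <-> 5/8 = 5/8
φ -> φ = 1/4 -> 1/4 = 1
!(φ -> φ) = !1 = 0
((ψ <-> ψ) <-> (ψ <-> φ)) <-> !(φ -> φ) = 5/8 <-> 0 = 3/8

3/8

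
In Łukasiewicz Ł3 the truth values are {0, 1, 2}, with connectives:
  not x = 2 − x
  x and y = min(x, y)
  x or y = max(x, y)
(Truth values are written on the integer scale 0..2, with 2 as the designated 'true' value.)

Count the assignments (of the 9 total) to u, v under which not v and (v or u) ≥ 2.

u = 0, v = 0 ↦ 0  <
u = 0, v = 1 ↦ 1  <
u = 0, v = 2 ↦ 0  <
u = 1, v = 0 ↦ 1  <
u = 1, v = 1 ↦ 1  <
u = 1, v = 2 ↦ 0  <
u = 2, v = 0 ↦ 2  ≥
u = 2, v = 1 ↦ 1  <
u = 2, v = 2 ↦ 0  <
So 1 of the 9 assignments meets the threshold.

1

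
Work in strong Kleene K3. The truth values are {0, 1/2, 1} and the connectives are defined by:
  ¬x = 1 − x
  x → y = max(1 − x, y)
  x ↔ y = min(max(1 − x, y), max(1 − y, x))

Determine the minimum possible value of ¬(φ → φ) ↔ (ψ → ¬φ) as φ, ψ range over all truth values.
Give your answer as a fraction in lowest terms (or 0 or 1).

Take φ = 0, ψ = 0:
φ → φ = 0 → 0 = 1
¬(φ → φ) = ¬1 = 0
¬φ = ¬0 = 1
ψ → ¬φ = 0 → 1 = 1
¬(φ → φ) ↔ (ψ → ¬φ) = 0 ↔ 1 = 0
No assignment yields a value below 0, so this is the minimum.

0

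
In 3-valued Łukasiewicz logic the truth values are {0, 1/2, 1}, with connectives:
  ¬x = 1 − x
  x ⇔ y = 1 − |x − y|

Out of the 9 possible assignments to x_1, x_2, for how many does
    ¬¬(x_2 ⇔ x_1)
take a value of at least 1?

3

x_1 = 0, x_2 = 0 ↦ 1  ≥
x_1 = 0, x_2 = 1/2 ↦ 1/2  <
x_1 = 0, x_2 = 1 ↦ 0  <
x_1 = 1/2, x_2 = 0 ↦ 1/2  <
x_1 = 1/2, x_2 = 1/2 ↦ 1  ≥
x_1 = 1/2, x_2 = 1 ↦ 1/2  <
x_1 = 1, x_2 = 0 ↦ 0  <
x_1 = 1, x_2 = 1/2 ↦ 1/2  <
x_1 = 1, x_2 = 1 ↦ 1  ≥
So 3 of the 9 assignments meet the threshold.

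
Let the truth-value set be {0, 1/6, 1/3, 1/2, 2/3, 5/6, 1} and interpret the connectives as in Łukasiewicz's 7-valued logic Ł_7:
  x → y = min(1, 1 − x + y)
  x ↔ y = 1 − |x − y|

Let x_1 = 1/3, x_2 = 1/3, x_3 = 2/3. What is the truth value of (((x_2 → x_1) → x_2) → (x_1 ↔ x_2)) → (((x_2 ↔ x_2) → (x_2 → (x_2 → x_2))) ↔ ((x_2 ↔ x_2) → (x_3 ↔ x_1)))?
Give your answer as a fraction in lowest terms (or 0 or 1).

2/3

x_2 → x_1 = 1/3 → 1/3 = 1
(x_2 → x_1) → x_2 = 1 → 1/3 = 1/3
x_1 ↔ x_2 = 1/3 ↔ 1/3 = 1
((x_2 → x_1) → x_2) → (x_1 ↔ x_2) = 1/3 → 1 = 1
x_2 ↔ x_2 = 1/3 ↔ 1/3 = 1
x_2 → x_2 = 1/3 → 1/3 = 1
x_2 → (x_2 → x_2) = 1/3 → 1 = 1
(x_2 ↔ x_2) → (x_2 → (x_2 → x_2)) = 1 → 1 = 1
x_2 ↔ x_2 = 1/3 ↔ 1/3 = 1
x_3 ↔ x_1 = 2/3 ↔ 1/3 = 2/3
(x_2 ↔ x_2) → (x_3 ↔ x_1) = 1 → 2/3 = 2/3
((x_2 ↔ x_2) → (x_2 → (x_2 → x_2))) ↔ ((x_2 ↔ x_2) → (x_3 ↔ x_1)) = 1 ↔ 2/3 = 2/3
(((x_2 → x_1) → x_2) → (x_1 ↔ x_2)) → (((x_2 ↔ x_2) → (x_2 → (x_2 → x_2))) ↔ ((x_2 ↔ x_2) → (x_3 ↔ x_1))) = 1 → 2/3 = 2/3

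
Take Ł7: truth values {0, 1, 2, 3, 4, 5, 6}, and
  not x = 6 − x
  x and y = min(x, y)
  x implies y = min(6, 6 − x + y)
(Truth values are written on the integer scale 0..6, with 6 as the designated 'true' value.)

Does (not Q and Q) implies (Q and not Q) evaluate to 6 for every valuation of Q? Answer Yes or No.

Yes

Q = 0 ↦ 6
Q = 1 ↦ 6
Q = 2 ↦ 6
Q = 3 ↦ 6
Q = 4 ↦ 6
Q = 5 ↦ 6
Q = 6 ↦ 6
Every assignment gives a value ≥ 6.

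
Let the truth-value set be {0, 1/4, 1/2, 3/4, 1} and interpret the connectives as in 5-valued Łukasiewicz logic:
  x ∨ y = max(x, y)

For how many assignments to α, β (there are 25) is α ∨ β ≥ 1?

9

value 1: 9 assignments (counts)
value 3/4: 7 assignments
value 1/2: 5 assignments
value 1/4: 3 assignments
value 0: 1 assignment
So 9 of the 25 assignments meet the threshold.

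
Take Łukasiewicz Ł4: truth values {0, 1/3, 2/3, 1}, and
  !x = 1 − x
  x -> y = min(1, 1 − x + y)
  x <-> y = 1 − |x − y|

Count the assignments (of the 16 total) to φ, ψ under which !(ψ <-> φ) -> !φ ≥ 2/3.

φ = 0, ψ = 0 ↦ 1  ≥
φ = 0, ψ = 1/3 ↦ 1  ≥
φ = 0, ψ = 2/3 ↦ 1  ≥
φ = 0, ψ = 1 ↦ 1  ≥
φ = 1/3, ψ = 0 ↦ 1  ≥
φ = 1/3, ψ = 1/3 ↦ 1  ≥
φ = 1/3, ψ = 2/3 ↦ 1  ≥
φ = 1/3, ψ = 1 ↦ 1  ≥
φ = 2/3, ψ = 0 ↦ 2/3  ≥
φ = 2/3, ψ = 1/3 ↦ 1  ≥
φ = 2/3, ψ = 2/3 ↦ 1  ≥
φ = 2/3, ψ = 1 ↦ 1  ≥
φ = 1, ψ = 0 ↦ 0  <
φ = 1, ψ = 1/3 ↦ 1/3  <
φ = 1, ψ = 2/3 ↦ 2/3  ≥
φ = 1, ψ = 1 ↦ 1  ≥
So 14 of the 16 assignments meet the threshold.

14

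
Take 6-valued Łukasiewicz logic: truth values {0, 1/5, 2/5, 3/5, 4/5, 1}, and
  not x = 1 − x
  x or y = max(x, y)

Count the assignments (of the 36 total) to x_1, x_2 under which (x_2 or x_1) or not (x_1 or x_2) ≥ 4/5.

value 1: 12 assignments (counts)
value 4/5: 12 assignments (counts)
value 3/5: 12 assignments
So 24 of the 36 assignments meet the threshold.

24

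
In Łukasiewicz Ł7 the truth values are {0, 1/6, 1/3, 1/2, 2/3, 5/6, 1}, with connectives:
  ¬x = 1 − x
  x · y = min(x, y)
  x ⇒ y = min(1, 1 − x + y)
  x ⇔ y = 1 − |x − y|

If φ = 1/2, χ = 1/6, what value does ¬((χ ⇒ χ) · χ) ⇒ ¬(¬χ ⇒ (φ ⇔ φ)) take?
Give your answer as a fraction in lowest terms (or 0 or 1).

1/6

χ ⇒ χ = 1/6 ⇒ 1/6 = 1
(χ ⇒ χ) · χ = 1 · 1/6 = 1/6
¬((χ ⇒ χ) · χ) = ¬1/6 = 5/6
¬χ = ¬1/6 = 5/6
φ ⇔ φ = 1/2 ⇔ 1/2 = 1
¬χ ⇒ (φ ⇔ φ) = 5/6 ⇒ 1 = 1
¬(¬χ ⇒ (φ ⇔ φ)) = ¬1 = 0
¬((χ ⇒ χ) · χ) ⇒ ¬(¬χ ⇒ (φ ⇔ φ)) = 5/6 ⇒ 0 = 1/6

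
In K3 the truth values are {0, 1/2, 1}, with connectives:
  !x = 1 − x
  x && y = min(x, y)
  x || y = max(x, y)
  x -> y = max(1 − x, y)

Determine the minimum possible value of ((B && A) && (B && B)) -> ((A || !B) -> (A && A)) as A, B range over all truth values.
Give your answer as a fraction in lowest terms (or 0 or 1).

1/2

Take A = 1/2, B = 1/2:
B && A = 1/2 && 1/2 = 1/2
B && B = 1/2 && 1/2 = 1/2
(B && A) && (B && B) = 1/2 && 1/2 = 1/2
!B = !1/2 = 1/2
A || !B = 1/2 || 1/2 = 1/2
A && A = 1/2 && 1/2 = 1/2
(A || !B) -> (A && A) = 1/2 -> 1/2 = 1/2
((B && A) && (B && B)) -> ((A || !B) -> (A && A)) = 1/2 -> 1/2 = 1/2
No assignment yields a value below 1/2, so this is the minimum.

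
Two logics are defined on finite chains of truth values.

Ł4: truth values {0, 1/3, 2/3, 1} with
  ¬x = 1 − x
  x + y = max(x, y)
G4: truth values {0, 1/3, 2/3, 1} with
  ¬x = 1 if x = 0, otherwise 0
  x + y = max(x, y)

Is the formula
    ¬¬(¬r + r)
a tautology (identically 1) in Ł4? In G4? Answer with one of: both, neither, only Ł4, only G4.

only G4

In Ł4: at r = 1/3 the value is 2/3 — not a tautology.
In G4: every assignment gives 1 — tautology.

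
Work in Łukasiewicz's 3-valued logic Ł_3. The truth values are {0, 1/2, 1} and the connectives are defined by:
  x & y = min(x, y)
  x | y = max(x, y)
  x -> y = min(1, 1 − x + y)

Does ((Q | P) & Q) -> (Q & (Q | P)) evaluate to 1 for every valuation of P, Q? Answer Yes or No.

Yes

P = 0, Q = 0 ↦ 1
P = 0, Q = 1/2 ↦ 1
P = 0, Q = 1 ↦ 1
P = 1/2, Q = 0 ↦ 1
P = 1/2, Q = 1/2 ↦ 1
P = 1/2, Q = 1 ↦ 1
P = 1, Q = 0 ↦ 1
P = 1, Q = 1/2 ↦ 1
P = 1, Q = 1 ↦ 1
Every assignment gives a value ≥ 1.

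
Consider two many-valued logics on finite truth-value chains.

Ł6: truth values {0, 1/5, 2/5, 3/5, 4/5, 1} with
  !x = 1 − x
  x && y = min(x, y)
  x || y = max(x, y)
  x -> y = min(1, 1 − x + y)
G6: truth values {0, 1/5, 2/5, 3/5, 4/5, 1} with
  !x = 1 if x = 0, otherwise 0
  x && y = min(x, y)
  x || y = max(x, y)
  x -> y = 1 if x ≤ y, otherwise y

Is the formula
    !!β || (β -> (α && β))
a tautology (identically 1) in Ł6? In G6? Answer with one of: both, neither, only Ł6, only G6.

In Ł6: at α = 0, β = 1/5 the value is 4/5 — not a tautology.
In G6: every assignment gives 1 — tautology.

only G6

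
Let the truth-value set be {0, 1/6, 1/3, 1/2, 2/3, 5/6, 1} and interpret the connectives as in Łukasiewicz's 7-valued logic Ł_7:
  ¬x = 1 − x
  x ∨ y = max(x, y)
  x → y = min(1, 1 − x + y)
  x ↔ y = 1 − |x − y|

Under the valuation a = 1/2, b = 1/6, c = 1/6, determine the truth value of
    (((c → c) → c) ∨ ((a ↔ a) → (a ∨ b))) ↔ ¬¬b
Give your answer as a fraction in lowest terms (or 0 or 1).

2/3

c → c = 1/6 → 1/6 = 1
(c → c) → c = 1 → 1/6 = 1/6
a ↔ a = 1/2 ↔ 1/2 = 1
a ∨ b = 1/2 ∨ 1/6 = 1/2
(a ↔ a) → (a ∨ b) = 1 → 1/2 = 1/2
((c → c) → c) ∨ ((a ↔ a) → (a ∨ b)) = 1/6 ∨ 1/2 = 1/2
¬b = ¬1/6 = 5/6
¬¬b = ¬5/6 = 1/6
(((c → c) → c) ∨ ((a ↔ a) → (a ∨ b))) ↔ ¬¬b = 1/2 ↔ 1/6 = 2/3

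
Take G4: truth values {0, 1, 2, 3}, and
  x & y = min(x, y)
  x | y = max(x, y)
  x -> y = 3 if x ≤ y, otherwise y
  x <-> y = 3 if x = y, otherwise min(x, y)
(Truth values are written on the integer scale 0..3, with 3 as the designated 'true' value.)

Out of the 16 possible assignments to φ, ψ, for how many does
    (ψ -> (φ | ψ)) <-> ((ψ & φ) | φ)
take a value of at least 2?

8

φ = 0, ψ = 0 ↦ 0  <
φ = 0, ψ = 1 ↦ 0  <
φ = 0, ψ = 2 ↦ 0  <
φ = 0, ψ = 3 ↦ 0  <
φ = 1, ψ = 0 ↦ 1  <
φ = 1, ψ = 1 ↦ 1  <
φ = 1, ψ = 2 ↦ 1  <
φ = 1, ψ = 3 ↦ 1  <
φ = 2, ψ = 0 ↦ 2  ≥
φ = 2, ψ = 1 ↦ 2  ≥
φ = 2, ψ = 2 ↦ 2  ≥
φ = 2, ψ = 3 ↦ 2  ≥
φ = 3, ψ = 0 ↦ 3  ≥
φ = 3, ψ = 1 ↦ 3  ≥
φ = 3, ψ = 2 ↦ 3  ≥
φ = 3, ψ = 3 ↦ 3  ≥
So 8 of the 16 assignments meet the threshold.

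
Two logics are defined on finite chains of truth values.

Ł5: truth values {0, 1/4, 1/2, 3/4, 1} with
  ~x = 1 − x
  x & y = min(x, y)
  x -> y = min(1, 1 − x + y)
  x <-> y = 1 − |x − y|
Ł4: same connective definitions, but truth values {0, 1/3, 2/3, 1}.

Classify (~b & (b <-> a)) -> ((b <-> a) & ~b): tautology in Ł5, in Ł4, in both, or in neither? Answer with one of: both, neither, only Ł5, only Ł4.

In Ł5: every assignment gives 1 — tautology.
In Ł4: every assignment gives 1 — tautology.

both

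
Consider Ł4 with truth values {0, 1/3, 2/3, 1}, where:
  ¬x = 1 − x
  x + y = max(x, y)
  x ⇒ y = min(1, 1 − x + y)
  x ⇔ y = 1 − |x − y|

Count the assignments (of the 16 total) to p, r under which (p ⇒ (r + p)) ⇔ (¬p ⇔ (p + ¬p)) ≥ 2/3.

p = 0, r = 0 ↦ 1  ≥
p = 0, r = 1/3 ↦ 1  ≥
p = 0, r = 2/3 ↦ 1  ≥
p = 0, r = 1 ↦ 1  ≥
p = 1/3, r = 0 ↦ 1  ≥
p = 1/3, r = 1/3 ↦ 1  ≥
p = 1/3, r = 2/3 ↦ 1  ≥
p = 1/3, r = 1 ↦ 1  ≥
p = 2/3, r = 0 ↦ 2/3  ≥
p = 2/3, r = 1/3 ↦ 2/3  ≥
p = 2/3, r = 2/3 ↦ 2/3  ≥
p = 2/3, r = 1 ↦ 2/3  ≥
p = 1, r = 0 ↦ 0  <
p = 1, r = 1/3 ↦ 0  <
p = 1, r = 2/3 ↦ 0  <
p = 1, r = 1 ↦ 0  <
So 12 of the 16 assignments meet the threshold.

12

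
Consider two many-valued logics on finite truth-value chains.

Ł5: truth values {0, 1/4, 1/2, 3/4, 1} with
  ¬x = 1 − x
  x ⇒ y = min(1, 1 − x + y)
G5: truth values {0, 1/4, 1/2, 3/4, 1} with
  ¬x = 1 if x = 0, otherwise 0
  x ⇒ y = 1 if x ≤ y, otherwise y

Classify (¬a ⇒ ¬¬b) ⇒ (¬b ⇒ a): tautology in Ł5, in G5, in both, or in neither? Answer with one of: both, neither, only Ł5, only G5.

In Ł5: every assignment gives 1 — tautology.
In G5: at a = 1/4, b = 0 the value is 1/4 — not a tautology.

only Ł5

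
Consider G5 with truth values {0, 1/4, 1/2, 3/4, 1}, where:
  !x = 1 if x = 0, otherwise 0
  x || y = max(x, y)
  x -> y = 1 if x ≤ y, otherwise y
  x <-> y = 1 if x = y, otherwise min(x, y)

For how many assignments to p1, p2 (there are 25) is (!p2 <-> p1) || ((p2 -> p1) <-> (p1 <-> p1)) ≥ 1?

value 1: 19 assignments (counts)
value 3/4: 1 assignment
value 1/2: 2 assignments
value 1/4: 3 assignments
So 19 of the 25 assignments meet the threshold.

19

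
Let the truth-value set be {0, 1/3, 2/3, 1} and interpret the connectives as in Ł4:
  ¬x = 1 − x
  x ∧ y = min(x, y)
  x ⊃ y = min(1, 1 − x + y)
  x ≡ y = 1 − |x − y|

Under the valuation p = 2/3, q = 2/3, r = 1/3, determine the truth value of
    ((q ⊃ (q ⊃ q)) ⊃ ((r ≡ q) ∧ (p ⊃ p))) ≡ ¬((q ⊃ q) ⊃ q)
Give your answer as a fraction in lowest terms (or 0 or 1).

2/3

q ⊃ q = 2/3 ⊃ 2/3 = 1
q ⊃ (q ⊃ q) = 2/3 ⊃ 1 = 1
r ≡ q = 1/3 ≡ 2/3 = 2/3
p ⊃ p = 2/3 ⊃ 2/3 = 1
(r ≡ q) ∧ (p ⊃ p) = 2/3 ∧ 1 = 2/3
(q ⊃ (q ⊃ q)) ⊃ ((r ≡ q) ∧ (p ⊃ p)) = 1 ⊃ 2/3 = 2/3
q ⊃ q = 2/3 ⊃ 2/3 = 1
(q ⊃ q) ⊃ q = 1 ⊃ 2/3 = 2/3
¬((q ⊃ q) ⊃ q) = ¬2/3 = 1/3
((q ⊃ (q ⊃ q)) ⊃ ((r ≡ q) ∧ (p ⊃ p))) ≡ ¬((q ⊃ q) ⊃ q) = 2/3 ≡ 1/3 = 2/3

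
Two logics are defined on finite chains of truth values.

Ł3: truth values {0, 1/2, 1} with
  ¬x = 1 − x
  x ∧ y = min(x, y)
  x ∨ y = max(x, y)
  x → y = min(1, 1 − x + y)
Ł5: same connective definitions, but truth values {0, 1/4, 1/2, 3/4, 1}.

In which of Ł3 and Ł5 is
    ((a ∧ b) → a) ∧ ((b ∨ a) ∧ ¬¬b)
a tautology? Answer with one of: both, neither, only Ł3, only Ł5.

In Ł3: at a = 0, b = 0 the value is 0 — not a tautology.
In Ł5: at a = 0, b = 0 the value is 0 — not a tautology.

neither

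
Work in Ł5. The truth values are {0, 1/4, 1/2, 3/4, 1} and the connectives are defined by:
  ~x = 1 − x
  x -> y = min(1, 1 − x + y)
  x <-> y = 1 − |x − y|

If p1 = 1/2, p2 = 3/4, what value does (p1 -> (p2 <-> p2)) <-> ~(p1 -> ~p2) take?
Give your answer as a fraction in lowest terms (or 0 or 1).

p2 <-> p2 = 3/4 <-> 3/4 = 1
p1 -> (p2 <-> p2) = 1/2 -> 1 = 1
~p2 = ~3/4 = 1/4
p1 -> ~p2 = 1/2 -> 1/4 = 3/4
~(p1 -> ~p2) = ~3/4 = 1/4
(p1 -> (p2 <-> p2)) <-> ~(p1 -> ~p2) = 1 <-> 1/4 = 1/4

1/4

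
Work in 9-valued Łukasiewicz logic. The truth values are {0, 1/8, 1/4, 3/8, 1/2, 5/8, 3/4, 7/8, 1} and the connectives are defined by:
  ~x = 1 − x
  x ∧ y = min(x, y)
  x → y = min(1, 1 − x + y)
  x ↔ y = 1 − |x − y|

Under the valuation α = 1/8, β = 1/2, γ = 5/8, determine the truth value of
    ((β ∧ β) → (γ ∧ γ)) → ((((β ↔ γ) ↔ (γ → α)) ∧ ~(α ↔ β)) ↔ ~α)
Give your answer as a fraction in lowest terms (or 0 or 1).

1/2

β ∧ β = 1/2 ∧ 1/2 = 1/2
γ ∧ γ = 5/8 ∧ 5/8 = 5/8
(β ∧ β) → (γ ∧ γ) = 1/2 → 5/8 = 1
β ↔ γ = 1/2 ↔ 5/8 = 7/8
γ → α = 5/8 → 1/8 = 1/2
(β ↔ γ) ↔ (γ → α) = 7/8 ↔ 1/2 = 5/8
α ↔ β = 1/8 ↔ 1/2 = 5/8
~(α ↔ β) = ~5/8 = 3/8
((β ↔ γ) ↔ (γ → α)) ∧ ~(α ↔ β) = 5/8 ∧ 3/8 = 3/8
~α = ~1/8 = 7/8
(((β ↔ γ) ↔ (γ → α)) ∧ ~(α ↔ β)) ↔ ~α = 3/8 ↔ 7/8 = 1/2
((β ∧ β) → (γ ∧ γ)) → ((((β ↔ γ) ↔ (γ → α)) ∧ ~(α ↔ β)) ↔ ~α) = 1 → 1/2 = 1/2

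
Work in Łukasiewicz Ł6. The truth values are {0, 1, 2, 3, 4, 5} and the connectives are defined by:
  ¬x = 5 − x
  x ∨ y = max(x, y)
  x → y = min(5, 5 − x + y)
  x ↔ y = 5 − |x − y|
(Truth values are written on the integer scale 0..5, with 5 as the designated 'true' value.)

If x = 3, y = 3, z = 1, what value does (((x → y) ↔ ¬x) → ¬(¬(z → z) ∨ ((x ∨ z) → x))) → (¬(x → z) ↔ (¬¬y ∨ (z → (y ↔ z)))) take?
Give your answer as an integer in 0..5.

x → y = 3 → 3 = 5
¬x = ¬3 = 2
(x → y) ↔ ¬x = 5 ↔ 2 = 2
z → z = 1 → 1 = 5
¬(z → z) = ¬5 = 0
x ∨ z = 3 ∨ 1 = 3
(x ∨ z) → x = 3 → 3 = 5
¬(z → z) ∨ ((x ∨ z) → x) = 0 ∨ 5 = 5
¬(¬(z → z) ∨ ((x ∨ z) → x)) = ¬5 = 0
((x → y) ↔ ¬x) → ¬(¬(z → z) ∨ ((x ∨ z) → x)) = 2 → 0 = 3
x → z = 3 → 1 = 3
¬(x → z) = ¬3 = 2
¬y = ¬3 = 2
¬¬y = ¬2 = 3
y ↔ z = 3 ↔ 1 = 3
z → (y ↔ z) = 1 → 3 = 5
¬¬y ∨ (z → (y ↔ z)) = 3 ∨ 5 = 5
¬(x → z) ↔ (¬¬y ∨ (z → (y ↔ z))) = 2 ↔ 5 = 2
(((x → y) ↔ ¬x) → ¬(¬(z → z) ∨ ((x ∨ z) → x))) → (¬(x → z) ↔ (¬¬y ∨ (z → (y ↔ z)))) = 3 → 2 = 4

4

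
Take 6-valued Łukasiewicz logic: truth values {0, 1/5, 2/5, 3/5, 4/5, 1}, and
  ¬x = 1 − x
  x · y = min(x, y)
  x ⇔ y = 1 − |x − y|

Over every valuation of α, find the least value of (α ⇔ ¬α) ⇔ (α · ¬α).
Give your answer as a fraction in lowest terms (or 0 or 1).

Take α = 2/5:
¬α = ¬2/5 = 3/5
α ⇔ ¬α = 2/5 ⇔ 3/5 = 4/5
¬α = ¬2/5 = 3/5
α · ¬α = 2/5 · 3/5 = 2/5
(α ⇔ ¬α) ⇔ (α · ¬α) = 4/5 ⇔ 2/5 = 3/5
No assignment yields a value below 3/5, so this is the minimum.

3/5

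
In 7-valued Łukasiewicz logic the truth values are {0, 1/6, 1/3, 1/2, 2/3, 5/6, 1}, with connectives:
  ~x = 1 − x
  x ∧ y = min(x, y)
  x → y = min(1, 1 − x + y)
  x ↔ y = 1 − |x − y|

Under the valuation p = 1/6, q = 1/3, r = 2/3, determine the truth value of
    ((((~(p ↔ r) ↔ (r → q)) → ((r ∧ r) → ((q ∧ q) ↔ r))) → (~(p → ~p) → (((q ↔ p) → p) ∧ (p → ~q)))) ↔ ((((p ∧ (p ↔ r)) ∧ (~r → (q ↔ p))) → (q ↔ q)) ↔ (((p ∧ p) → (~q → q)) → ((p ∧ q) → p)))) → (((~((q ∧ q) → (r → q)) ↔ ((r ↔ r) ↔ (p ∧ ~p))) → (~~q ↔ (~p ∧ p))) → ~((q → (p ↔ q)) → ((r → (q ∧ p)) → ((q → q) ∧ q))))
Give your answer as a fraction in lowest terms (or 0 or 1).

p ↔ r = 1/6 ↔ 2/3 = 1/2
~(p ↔ r) = ~1/2 = 1/2
r → q = 2/3 → 1/3 = 2/3
~(p ↔ r) ↔ (r → q) = 1/2 ↔ 2/3 = 5/6
r ∧ r = 2/3 ∧ 2/3 = 2/3
q ∧ q = 1/3 ∧ 1/3 = 1/3
(q ∧ q) ↔ r = 1/3 ↔ 2/3 = 2/3
(r ∧ r) → ((q ∧ q) ↔ r) = 2/3 → 2/3 = 1
(~(p ↔ r) ↔ (r → q)) → ((r ∧ r) → ((q ∧ q) ↔ r)) = 5/6 → 1 = 1
~p = ~1/6 = 5/6
p → ~p = 1/6 → 5/6 = 1
~(p → ~p) = ~1 = 0
q ↔ p = 1/3 ↔ 1/6 = 5/6
(q ↔ p) → p = 5/6 → 1/6 = 1/3
~q = ~1/3 = 2/3
p → ~q = 1/6 → 2/3 = 1
((q ↔ p) → p) ∧ (p → ~q) = 1/3 ∧ 1 = 1/3
~(p → ~p) → (((q ↔ p) → p) ∧ (p → ~q)) = 0 → 1/3 = 1
((~(p ↔ r) ↔ (r → q)) → ((r ∧ r) → ((q ∧ q) ↔ r))) → (~(p → ~p) → (((q ↔ p) → p) ∧ (p → ~q))) = 1 → 1 = 1
p ↔ r = 1/6 ↔ 2/3 = 1/2
p ∧ (p ↔ r) = 1/6 ∧ 1/2 = 1/6
~r = ~2/3 = 1/3
q ↔ p = 1/3 ↔ 1/6 = 5/6
~r → (q ↔ p) = 1/3 → 5/6 = 1
(p ∧ (p ↔ r)) ∧ (~r → (q ↔ p)) = 1/6 ∧ 1 = 1/6
q ↔ q = 1/3 ↔ 1/3 = 1
((p ∧ (p ↔ r)) ∧ (~r → (q ↔ p))) → (q ↔ q) = 1/6 → 1 = 1
p ∧ p = 1/6 ∧ 1/6 = 1/6
~q = ~1/3 = 2/3
~q → q = 2/3 → 1/3 = 2/3
(p ∧ p) → (~q → q) = 1/6 → 2/3 = 1
p ∧ q = 1/6 ∧ 1/3 = 1/6
(p ∧ q) → p = 1/6 → 1/6 = 1
((p ∧ p) → (~q → q)) → ((p ∧ q) → p) = 1 → 1 = 1
(((p ∧ (p ↔ r)) ∧ (~r → (q ↔ p))) → (q ↔ q)) ↔ (((p ∧ p) → (~q → q)) → ((p ∧ q) → p)) = 1 ↔ 1 = 1
(((~(p ↔ r) ↔ (r → q)) → ((r ∧ r) → ((q ∧ q) ↔ r))) → (~(p → ~p) → (((q ↔ p) → p) ∧ (p → ~q)))) ↔ ((((p ∧ (p ↔ r)) ∧ (~r → (q ↔ p))) → (q ↔ q)) ↔ (((p ∧ p) → (~q → q)) → ((p ∧ q) → p))) = 1 ↔ 1 = 1
q ∧ q = 1/3 ∧ 1/3 = 1/3
r → q = 2/3 → 1/3 = 2/3
(q ∧ q) → (r → q) = 1/3 → 2/3 = 1
~((q ∧ q) → (r → q)) = ~1 = 0
r ↔ r = 2/3 ↔ 2/3 = 1
~p = ~1/6 = 5/6
p ∧ ~p = 1/6 ∧ 5/6 = 1/6
(r ↔ r) ↔ (p ∧ ~p) = 1 ↔ 1/6 = 1/6
~((q ∧ q) → (r → q)) ↔ ((r ↔ r) ↔ (p ∧ ~p)) = 0 ↔ 1/6 = 5/6
~q = ~1/3 = 2/3
~~q = ~2/3 = 1/3
~p = ~1/6 = 5/6
~p ∧ p = 5/6 ∧ 1/6 = 1/6
~~q ↔ (~p ∧ p) = 1/3 ↔ 1/6 = 5/6
(~((q ∧ q) → (r → q)) ↔ ((r ↔ r) ↔ (p ∧ ~p))) → (~~q ↔ (~p ∧ p)) = 5/6 → 5/6 = 1
p ↔ q = 1/6 ↔ 1/3 = 5/6
q → (p ↔ q) = 1/3 → 5/6 = 1
q ∧ p = 1/3 ∧ 1/6 = 1/6
r → (q ∧ p) = 2/3 → 1/6 = 1/2
q → q = 1/3 → 1/3 = 1
(q → q) ∧ q = 1 ∧ 1/3 = 1/3
(r → (q ∧ p)) → ((q → q) ∧ q) = 1/2 → 1/3 = 5/6
(q → (p ↔ q)) → ((r → (q ∧ p)) → ((q → q) ∧ q)) = 1 → 5/6 = 5/6
~((q → (p ↔ q)) → ((r → (q ∧ p)) → ((q → q) ∧ q))) = ~5/6 = 1/6
((~((q ∧ q) → (r → q)) ↔ ((r ↔ r) ↔ (p ∧ ~p))) → (~~q ↔ (~p ∧ p))) → ~((q → (p ↔ q)) → ((r → (q ∧ p)) → ((q → q) ∧ q))) = 1 → 1/6 = 1/6
((((~(p ↔ r) ↔ (r → q)) → ((r ∧ r) → ((q ∧ q) ↔ r))) → (~(p → ~p) → (((q ↔ p) → p) ∧ (p → ~q)))) ↔ ((((p ∧ (p ↔ r)) ∧ (~r → (q ↔ p))) → (q ↔ q)) ↔ (((p ∧ p) → (~q → q)) → ((p ∧ q) → p)))) → (((~((q ∧ q) → (r → q)) ↔ ((r ↔ r) ↔ (p ∧ ~p))) → (~~q ↔ (~p ∧ p))) → ~((q → (p ↔ q)) → ((r → (q ∧ p)) → ((q → q) ∧ q)))) = 1 → 1/6 = 1/6

1/6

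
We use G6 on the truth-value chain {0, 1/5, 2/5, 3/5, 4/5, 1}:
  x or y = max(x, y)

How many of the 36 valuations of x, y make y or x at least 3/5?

value 1: 11 assignments (counts)
value 4/5: 9 assignments (counts)
value 3/5: 7 assignments (counts)
value 2/5: 5 assignments
value 1/5: 3 assignments
value 0: 1 assignment
So 27 of the 36 assignments meet the threshold.

27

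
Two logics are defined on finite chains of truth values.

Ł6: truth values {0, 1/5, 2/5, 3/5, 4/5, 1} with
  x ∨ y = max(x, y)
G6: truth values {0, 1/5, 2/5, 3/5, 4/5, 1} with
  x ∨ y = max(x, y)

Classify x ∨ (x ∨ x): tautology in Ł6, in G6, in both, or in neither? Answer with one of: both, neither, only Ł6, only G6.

In Ł6: at x = 0 the value is 0 — not a tautology.
In G6: at x = 0 the value is 0 — not a tautology.

neither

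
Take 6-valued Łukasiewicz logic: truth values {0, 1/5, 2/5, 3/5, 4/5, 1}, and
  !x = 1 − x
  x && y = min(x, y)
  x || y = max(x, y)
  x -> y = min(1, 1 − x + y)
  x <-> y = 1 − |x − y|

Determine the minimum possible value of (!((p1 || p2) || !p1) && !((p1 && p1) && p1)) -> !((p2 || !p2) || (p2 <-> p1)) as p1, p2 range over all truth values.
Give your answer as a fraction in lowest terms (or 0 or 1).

Take p1 = 2/5, p2 = 0:
p1 || p2 = 2/5 || 0 = 2/5
!p1 = !2/5 = 3/5
(p1 || p2) || !p1 = 2/5 || 3/5 = 3/5
!((p1 || p2) || !p1) = !3/5 = 2/5
p1 && p1 = 2/5 && 2/5 = 2/5
(p1 && p1) && p1 = 2/5 && 2/5 = 2/5
!((p1 && p1) && p1) = !2/5 = 3/5
!((p1 || p2) || !p1) && !((p1 && p1) && p1) = 2/5 && 3/5 = 2/5
!p2 = !0 = 1
p2 || !p2 = 0 || 1 = 1
p2 <-> p1 = 0 <-> 2/5 = 3/5
(p2 || !p2) || (p2 <-> p1) = 1 || 3/5 = 1
!((p2 || !p2) || (p2 <-> p1)) = !1 = 0
(!((p1 || p2) || !p1) && !((p1 && p1) && p1)) -> !((p2 || !p2) || (p2 <-> p1)) = 2/5 -> 0 = 3/5
No assignment yields a value below 3/5, so this is the minimum.

3/5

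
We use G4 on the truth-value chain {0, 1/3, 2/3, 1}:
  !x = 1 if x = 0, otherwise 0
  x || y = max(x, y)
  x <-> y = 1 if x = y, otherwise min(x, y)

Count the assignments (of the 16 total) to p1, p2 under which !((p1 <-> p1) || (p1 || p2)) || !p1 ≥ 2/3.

p1 = 0, p2 = 0 ↦ 1  ≥
p1 = 0, p2 = 1/3 ↦ 1  ≥
p1 = 0, p2 = 2/3 ↦ 1  ≥
p1 = 0, p2 = 1 ↦ 1  ≥
p1 = 1/3, p2 = 0 ↦ 0  <
p1 = 1/3, p2 = 1/3 ↦ 0  <
p1 = 1/3, p2 = 2/3 ↦ 0  <
p1 = 1/3, p2 = 1 ↦ 0  <
p1 = 2/3, p2 = 0 ↦ 0  <
p1 = 2/3, p2 = 1/3 ↦ 0  <
p1 = 2/3, p2 = 2/3 ↦ 0  <
p1 = 2/3, p2 = 1 ↦ 0  <
p1 = 1, p2 = 0 ↦ 0  <
p1 = 1, p2 = 1/3 ↦ 0  <
p1 = 1, p2 = 2/3 ↦ 0  <
p1 = 1, p2 = 1 ↦ 0  <
So 4 of the 16 assignments meet the threshold.

4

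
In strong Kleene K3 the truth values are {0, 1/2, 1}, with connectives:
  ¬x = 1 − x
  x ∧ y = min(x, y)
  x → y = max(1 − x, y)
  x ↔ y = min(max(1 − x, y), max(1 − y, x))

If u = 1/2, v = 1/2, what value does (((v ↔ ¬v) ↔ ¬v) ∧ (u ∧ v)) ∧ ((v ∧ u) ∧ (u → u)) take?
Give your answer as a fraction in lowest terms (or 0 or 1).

¬v = ¬1/2 = 1/2
v ↔ ¬v = 1/2 ↔ 1/2 = 1/2
¬v = ¬1/2 = 1/2
(v ↔ ¬v) ↔ ¬v = 1/2 ↔ 1/2 = 1/2
u ∧ v = 1/2 ∧ 1/2 = 1/2
((v ↔ ¬v) ↔ ¬v) ∧ (u ∧ v) = 1/2 ∧ 1/2 = 1/2
v ∧ u = 1/2 ∧ 1/2 = 1/2
u → u = 1/2 → 1/2 = 1/2
(v ∧ u) ∧ (u → u) = 1/2 ∧ 1/2 = 1/2
(((v ↔ ¬v) ↔ ¬v) ∧ (u ∧ v)) ∧ ((v ∧ u) ∧ (u → u)) = 1/2 ∧ 1/2 = 1/2

1/2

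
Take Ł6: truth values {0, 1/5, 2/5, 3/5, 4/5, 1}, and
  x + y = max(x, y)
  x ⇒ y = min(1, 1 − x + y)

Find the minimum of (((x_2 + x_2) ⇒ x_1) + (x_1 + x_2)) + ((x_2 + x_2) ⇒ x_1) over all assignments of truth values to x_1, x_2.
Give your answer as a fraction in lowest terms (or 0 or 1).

Take x_1 = 0, x_2 = 2/5:
x_2 + x_2 = 2/5 + 2/5 = 2/5
(x_2 + x_2) ⇒ x_1 = 2/5 ⇒ 0 = 3/5
x_1 + x_2 = 0 + 2/5 = 2/5
((x_2 + x_2) ⇒ x_1) + (x_1 + x_2) = 3/5 + 2/5 = 3/5
x_2 + x_2 = 2/5 + 2/5 = 2/5
(x_2 + x_2) ⇒ x_1 = 2/5 ⇒ 0 = 3/5
(((x_2 + x_2) ⇒ x_1) + (x_1 + x_2)) + ((x_2 + x_2) ⇒ x_1) = 3/5 + 3/5 = 3/5
No assignment yields a value below 3/5, so this is the minimum.

3/5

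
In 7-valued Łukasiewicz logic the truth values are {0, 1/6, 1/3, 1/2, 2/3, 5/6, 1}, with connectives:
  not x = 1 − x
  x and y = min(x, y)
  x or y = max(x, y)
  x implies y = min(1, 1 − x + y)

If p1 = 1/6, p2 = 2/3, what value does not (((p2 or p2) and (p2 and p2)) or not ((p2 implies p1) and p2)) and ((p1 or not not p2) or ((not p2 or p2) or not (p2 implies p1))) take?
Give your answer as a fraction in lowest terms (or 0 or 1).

1/3

p2 or p2 = 2/3 or 2/3 = 2/3
p2 and p2 = 2/3 and 2/3 = 2/3
(p2 or p2) and (p2 and p2) = 2/3 and 2/3 = 2/3
p2 implies p1 = 2/3 implies 1/6 = 1/2
(p2 implies p1) and p2 = 1/2 and 2/3 = 1/2
not ((p2 implies p1) and p2) = not 1/2 = 1/2
((p2 or p2) and (p2 and p2)) or not ((p2 implies p1) and p2) = 2/3 or 1/2 = 2/3
not (((p2 or p2) and (p2 and p2)) or not ((p2 implies p1) and p2)) = not 2/3 = 1/3
not p2 = not 2/3 = 1/3
not not p2 = not 1/3 = 2/3
p1 or not not p2 = 1/6 or 2/3 = 2/3
not p2 = not 2/3 = 1/3
not p2 or p2 = 1/3 or 2/3 = 2/3
p2 implies p1 = 2/3 implies 1/6 = 1/2
not (p2 implies p1) = not 1/2 = 1/2
(not p2 or p2) or not (p2 implies p1) = 2/3 or 1/2 = 2/3
(p1 or not not p2) or ((not p2 or p2) or not (p2 implies p1)) = 2/3 or 2/3 = 2/3
not (((p2 or p2) and (p2 and p2)) or not ((p2 implies p1) and p2)) and ((p1 or not not p2) or ((not p2 or p2) or not (p2 implies p1))) = 1/3 and 2/3 = 1/3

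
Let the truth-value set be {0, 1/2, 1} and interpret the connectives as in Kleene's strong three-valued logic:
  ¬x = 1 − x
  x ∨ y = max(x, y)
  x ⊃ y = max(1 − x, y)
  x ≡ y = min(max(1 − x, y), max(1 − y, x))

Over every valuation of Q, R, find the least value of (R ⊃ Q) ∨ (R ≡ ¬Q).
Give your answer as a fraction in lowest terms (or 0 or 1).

Take Q = 0, R = 1/2:
R ⊃ Q = 1/2 ⊃ 0 = 1/2
¬Q = ¬0 = 1
R ≡ ¬Q = 1/2 ≡ 1 = 1/2
(R ⊃ Q) ∨ (R ≡ ¬Q) = 1/2 ∨ 1/2 = 1/2
No assignment yields a value below 1/2, so this is the minimum.

1/2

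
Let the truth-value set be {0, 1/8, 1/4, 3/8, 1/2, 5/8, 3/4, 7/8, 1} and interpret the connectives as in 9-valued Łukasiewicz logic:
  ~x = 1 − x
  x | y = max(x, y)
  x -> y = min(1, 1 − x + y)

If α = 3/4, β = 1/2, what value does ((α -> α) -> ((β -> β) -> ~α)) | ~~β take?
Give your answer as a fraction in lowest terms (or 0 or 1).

α -> α = 3/4 -> 3/4 = 1
β -> β = 1/2 -> 1/2 = 1
~α = ~3/4 = 1/4
(β -> β) -> ~α = 1 -> 1/4 = 1/4
(α -> α) -> ((β -> β) -> ~α) = 1 -> 1/4 = 1/4
~β = ~1/2 = 1/2
~~β = ~1/2 = 1/2
((α -> α) -> ((β -> β) -> ~α)) | ~~β = 1/4 | 1/2 = 1/2

1/2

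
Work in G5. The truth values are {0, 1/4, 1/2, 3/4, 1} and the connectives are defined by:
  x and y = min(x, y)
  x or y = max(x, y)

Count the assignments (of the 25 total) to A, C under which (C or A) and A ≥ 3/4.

value 1: 5 assignments (counts)
value 3/4: 5 assignments (counts)
value 1/2: 5 assignments
value 1/4: 5 assignments
value 0: 5 assignments
So 10 of the 25 assignments meet the threshold.

10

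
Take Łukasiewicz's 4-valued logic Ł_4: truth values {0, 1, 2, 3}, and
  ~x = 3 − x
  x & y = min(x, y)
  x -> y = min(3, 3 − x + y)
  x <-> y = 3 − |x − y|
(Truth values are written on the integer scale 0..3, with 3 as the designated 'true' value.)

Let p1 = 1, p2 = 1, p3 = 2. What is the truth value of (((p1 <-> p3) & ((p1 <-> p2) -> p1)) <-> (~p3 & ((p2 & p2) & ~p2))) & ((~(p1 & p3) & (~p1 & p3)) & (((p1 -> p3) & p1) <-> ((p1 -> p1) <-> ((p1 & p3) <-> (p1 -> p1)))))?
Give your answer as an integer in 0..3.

p1 <-> p3 = 1 <-> 2 = 2
p1 <-> p2 = 1 <-> 1 = 3
(p1 <-> p2) -> p1 = 3 -> 1 = 1
(p1 <-> p3) & ((p1 <-> p2) -> p1) = 2 & 1 = 1
~p3 = ~2 = 1
p2 & p2 = 1 & 1 = 1
~p2 = ~1 = 2
(p2 & p2) & ~p2 = 1 & 2 = 1
~p3 & ((p2 & p2) & ~p2) = 1 & 1 = 1
((p1 <-> p3) & ((p1 <-> p2) -> p1)) <-> (~p3 & ((p2 & p2) & ~p2)) = 1 <-> 1 = 3
p1 & p3 = 1 & 2 = 1
~(p1 & p3) = ~1 = 2
~p1 = ~1 = 2
~p1 & p3 = 2 & 2 = 2
~(p1 & p3) & (~p1 & p3) = 2 & 2 = 2
p1 -> p3 = 1 -> 2 = 3
(p1 -> p3) & p1 = 3 & 1 = 1
p1 -> p1 = 1 -> 1 = 3
p1 & p3 = 1 & 2 = 1
p1 -> p1 = 1 -> 1 = 3
(p1 & p3) <-> (p1 -> p1) = 1 <-> 3 = 1
(p1 -> p1) <-> ((p1 & p3) <-> (p1 -> p1)) = 3 <-> 1 = 1
((p1 -> p3) & p1) <-> ((p1 -> p1) <-> ((p1 & p3) <-> (p1 -> p1))) = 1 <-> 1 = 3
(~(p1 & p3) & (~p1 & p3)) & (((p1 -> p3) & p1) <-> ((p1 -> p1) <-> ((p1 & p3) <-> (p1 -> p1)))) = 2 & 3 = 2
(((p1 <-> p3) & ((p1 <-> p2) -> p1)) <-> (~p3 & ((p2 & p2) & ~p2))) & ((~(p1 & p3) & (~p1 & p3)) & (((p1 -> p3) & p1) <-> ((p1 -> p1) <-> ((p1 & p3) <-> (p1 -> p1))))) = 3 & 2 = 2

2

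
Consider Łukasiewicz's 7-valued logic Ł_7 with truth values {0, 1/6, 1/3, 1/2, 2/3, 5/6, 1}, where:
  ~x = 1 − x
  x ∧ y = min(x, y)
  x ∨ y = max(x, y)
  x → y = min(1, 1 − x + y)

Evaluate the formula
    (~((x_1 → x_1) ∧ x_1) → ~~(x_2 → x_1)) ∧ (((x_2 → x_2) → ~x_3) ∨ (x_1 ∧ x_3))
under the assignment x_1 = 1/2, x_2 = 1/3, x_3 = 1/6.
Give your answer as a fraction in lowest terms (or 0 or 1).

x_1 → x_1 = 1/2 → 1/2 = 1
(x_1 → x_1) ∧ x_1 = 1 ∧ 1/2 = 1/2
~((x_1 → x_1) ∧ x_1) = ~1/2 = 1/2
x_2 → x_1 = 1/3 → 1/2 = 1
~(x_2 → x_1) = ~1 = 0
~~(x_2 → x_1) = ~0 = 1
~((x_1 → x_1) ∧ x_1) → ~~(x_2 → x_1) = 1/2 → 1 = 1
x_2 → x_2 = 1/3 → 1/3 = 1
~x_3 = ~1/6 = 5/6
(x_2 → x_2) → ~x_3 = 1 → 5/6 = 5/6
x_1 ∧ x_3 = 1/2 ∧ 1/6 = 1/6
((x_2 → x_2) → ~x_3) ∨ (x_1 ∧ x_3) = 5/6 ∨ 1/6 = 5/6
(~((x_1 → x_1) ∧ x_1) → ~~(x_2 → x_1)) ∧ (((x_2 → x_2) → ~x_3) ∨ (x_1 ∧ x_3)) = 1 ∧ 5/6 = 5/6

5/6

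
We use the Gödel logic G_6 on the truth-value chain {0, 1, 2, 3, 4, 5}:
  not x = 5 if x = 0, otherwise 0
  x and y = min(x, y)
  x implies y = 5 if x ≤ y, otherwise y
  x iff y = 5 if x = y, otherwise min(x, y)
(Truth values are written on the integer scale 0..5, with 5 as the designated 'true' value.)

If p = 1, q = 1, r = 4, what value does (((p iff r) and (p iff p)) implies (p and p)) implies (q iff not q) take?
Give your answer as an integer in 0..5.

p iff r = 1 iff 4 = 1
p iff p = 1 iff 1 = 5
(p iff r) and (p iff p) = 1 and 5 = 1
p and p = 1 and 1 = 1
((p iff r) and (p iff p)) implies (p and p) = 1 implies 1 = 5
not q = not 1 = 0
q iff not q = 1 iff 0 = 0
(((p iff r) and (p iff p)) implies (p and p)) implies (q iff not q) = 5 implies 0 = 0

0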